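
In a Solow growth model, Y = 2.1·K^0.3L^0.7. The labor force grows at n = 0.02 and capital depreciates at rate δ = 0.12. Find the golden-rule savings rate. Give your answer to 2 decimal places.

s_gold = 0.30

Break-even investment rate: n + δ = 0.02 + 0.12 = 0.14.
At the golden rule MPK = n+δ, and in any Cobb-Douglas steady state s = (n+δ)·k/y = MPK·k/y = capital's share 0.3.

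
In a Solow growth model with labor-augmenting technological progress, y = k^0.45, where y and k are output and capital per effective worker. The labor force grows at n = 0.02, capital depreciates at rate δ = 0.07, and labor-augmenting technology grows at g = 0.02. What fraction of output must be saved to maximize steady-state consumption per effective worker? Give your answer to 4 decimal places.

s_gold = 0.4500

Capital per effective worker breaks even when investment replaces (n + g + δ)·k; here n + g + δ = 0.11.
At the golden rule MPK = n+g+δ, and in any Cobb-Douglas steady state s = (n+g+δ)·k/y = MPK·k/y = capital's share 0.45.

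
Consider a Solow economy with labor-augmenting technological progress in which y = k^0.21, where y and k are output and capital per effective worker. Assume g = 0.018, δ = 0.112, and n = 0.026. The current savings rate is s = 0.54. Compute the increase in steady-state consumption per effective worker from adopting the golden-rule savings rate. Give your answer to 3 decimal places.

n + g + δ = 0.026 + 0.018 + 0.112 = 0.156.
Current steady state (s = 0.54): k* = (0.54/0.156)^(1/0.79) ≈ 4.8153, y* = 4.8153^0.21 ≈ 1.3911, c* = (1−0.54)·1.3911 ≈ 0.6399.
At the golden rule the marginal product of capital equals n+g+δ: 0.21·k^(0.21−1) = 0.156. Solving, k_gold = (0.21/0.156)^(1/0.79) ≈ 1.4568.
y_gold = 1.4568^0.21 ≈ 1.0822, c_gold = y_gold − 0.156·k_gold ≈ 0.8550.
Gain: Δc = 0.8550 − 0.6399 ≈ 0.2151.

Δc ≈ 0.215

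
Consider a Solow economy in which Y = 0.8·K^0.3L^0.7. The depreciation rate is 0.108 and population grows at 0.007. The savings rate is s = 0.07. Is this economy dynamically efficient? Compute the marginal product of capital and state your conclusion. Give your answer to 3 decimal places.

Break-even investment rate: n + δ = 0.007 + 0.108 = 0.115.
Steady-state k*: s·A·k^0.3 = 0.115·k gives k* = (0.07·0.8/0.115)^(1/0.7) ≈ 0.3577.
MPK = 0.3·0.8·0.3577^(-0.7) ≈ 0.4929.
MPK > n+δ = 0.115, so the economy is dynamically efficient (under-saving).

dynamically efficient; MPK ≈ 0.493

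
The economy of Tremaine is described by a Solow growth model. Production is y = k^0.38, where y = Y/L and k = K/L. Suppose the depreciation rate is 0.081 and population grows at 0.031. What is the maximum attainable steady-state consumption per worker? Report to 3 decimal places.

c_gold ≈ 1.311

n + δ = 0.031 + 0.081 = 0.112.
Golden rule sets MPK = n+δ: 0.38·k^(0.38−1) = 0.112, so k_gold = (0.38/0.112)^(1/0.62) ≈ 7.1738.
y_gold = 7.1738^0.38 ≈ 2.1144.
c_gold = y_gold − (n+δ)·k_gold = 2.1144 − 0.112·7.1738 ≈ 1.3109.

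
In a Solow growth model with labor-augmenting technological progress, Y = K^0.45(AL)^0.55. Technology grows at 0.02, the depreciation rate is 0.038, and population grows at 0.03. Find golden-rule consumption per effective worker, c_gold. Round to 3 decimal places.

c_gold ≈ 2.090

The effective depreciation rate is n + g + δ = 0.03 + 0.02 + 0.038 = 0.088.
At the golden rule the marginal product of capital equals n+g+δ: 0.45·k^(0.45−1) = 0.088. Solving, k_gold = (0.45/0.088)^(1/0.55) ≈ 19.4357.
y_gold = 19.4357^0.45 ≈ 3.8008.
c_gold = y_gold − (n+g+δ)·k_gold = 3.8008 − 0.088·19.4357 ≈ 2.0904.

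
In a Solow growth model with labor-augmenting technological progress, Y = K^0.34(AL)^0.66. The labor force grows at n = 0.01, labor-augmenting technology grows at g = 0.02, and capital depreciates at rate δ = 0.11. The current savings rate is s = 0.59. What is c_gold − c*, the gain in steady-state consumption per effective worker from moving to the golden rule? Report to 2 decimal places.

Δc ≈ 0.18

Break-even investment rate: n + g + δ = 0.01 + 0.02 + 0.11 = 0.14.
Current steady state (s = 0.59): k* = (0.59/0.14)^(1/0.66) ≈ 8.8420, y* = 8.8420^0.34 ≈ 2.0981, c* = (1−0.59)·2.0981 ≈ 0.8602.
Setting f'(k) = n+g+δ gives 0.34·k^(0.34−1) = 0.14, hence k_gold = (0.34/0.14)^(1/0.66) ≈ 3.8359.
y_gold = 3.8359^0.34 ≈ 1.5795, c_gold = y_gold − 0.14·k_gold ≈ 1.0425.
Gain: Δc = 1.0425 − 0.8602 ≈ 0.1822.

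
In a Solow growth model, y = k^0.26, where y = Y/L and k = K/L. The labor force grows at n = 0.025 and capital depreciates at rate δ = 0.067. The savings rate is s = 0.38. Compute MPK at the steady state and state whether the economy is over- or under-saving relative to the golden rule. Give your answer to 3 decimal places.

Break-even investment rate: n + δ = 0.025 + 0.067 = 0.092.
Steady-state k*: s·k^0.26 = 0.092·k gives k* = (0.38/0.092)^(1/0.74) ≈ 6.7987.
MPK = 0.26·6.7987^(-0.74) ≈ 0.0629.
MPK < n+δ = 0.092, so the economy is dynamically inefficient (over-saving).

over-saving; MPK ≈ 0.063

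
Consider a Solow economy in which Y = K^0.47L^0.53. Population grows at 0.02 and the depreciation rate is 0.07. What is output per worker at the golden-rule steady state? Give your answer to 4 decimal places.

y_gold ≈ 4.3310

The effective depreciation rate is n + δ = 0.02 + 0.07 = 0.09.
At the golden rule the marginal product of capital equals n+δ: 0.47·k^(0.47−1) = 0.09. Solving, k_gold = (0.47/0.09)^(1/0.53) ≈ 22.6175.
Output: y_gold = k_gold^0.47 = 22.6175^0.47 ≈ 4.3310.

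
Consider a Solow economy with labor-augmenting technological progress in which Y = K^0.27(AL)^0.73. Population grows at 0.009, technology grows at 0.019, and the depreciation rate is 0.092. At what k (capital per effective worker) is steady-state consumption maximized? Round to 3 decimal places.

k_gold ≈ 3.037

Capital per effective worker breaks even when investment replaces (n + g + δ)·k; here n + g + δ = 0.12.
Setting f'(k) = n+g+δ gives 0.27·k^(0.27−1) = 0.12, hence k_gold = (0.27/0.12)^(1/0.73) ≈ 3.0370.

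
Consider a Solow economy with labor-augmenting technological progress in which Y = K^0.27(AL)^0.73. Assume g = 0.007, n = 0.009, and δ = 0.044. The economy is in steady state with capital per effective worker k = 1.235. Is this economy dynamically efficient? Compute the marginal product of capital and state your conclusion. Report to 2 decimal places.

dynamically efficient; MPK ≈ 0.23

Capital per effective worker breaks even when investment replaces (n + g + δ)·k; here n + g + δ = 0.06.
MPK = 0.27·k^(0.27−1) = 0.27·1.235^(-0.73) ≈ 0.2314.
MPK > 0.06, so the economy is dynamically efficient (under-saving).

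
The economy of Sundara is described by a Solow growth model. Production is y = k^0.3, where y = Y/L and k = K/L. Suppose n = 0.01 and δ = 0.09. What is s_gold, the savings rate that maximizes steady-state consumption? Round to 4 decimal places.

s_gold = 0.3000

Capital per worker breaks even when investment replaces (n + δ)·k; here n + δ = 0.1.
At the golden rule MPK = n+δ, and in any Cobb-Douglas steady state s = (n+δ)·k/y = MPK·k/y = capital's share 0.3.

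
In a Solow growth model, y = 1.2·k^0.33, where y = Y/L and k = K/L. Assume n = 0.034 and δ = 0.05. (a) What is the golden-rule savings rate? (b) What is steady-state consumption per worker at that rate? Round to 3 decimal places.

Capital per worker breaks even when investment replaces (n + δ)·k; here n + δ = 0.084.
For Cobb-Douglas, s_gold equals capital's share: s_gold = 0.33.
At the golden rule the marginal product of capital equals n+δ: 0.33·1.2·k^(0.33−1) = 0.084. Solving, k_gold = (0.33·1.2/0.084)^(1/0.67) ≈ 10.1181.
y_gold = 1.2·10.1181^0.33 ≈ 2.5755; c_gold = (1−0.33)·y_gold ≈ 1.7256.

(a) s_gold = 0.330; (b) c_gold ≈ 1.726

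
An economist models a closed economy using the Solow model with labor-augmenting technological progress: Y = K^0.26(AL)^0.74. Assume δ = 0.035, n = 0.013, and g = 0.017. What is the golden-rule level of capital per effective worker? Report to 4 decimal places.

k_gold ≈ 6.5102

n + g + δ = 0.013 + 0.017 + 0.035 = 0.065.
At the golden rule the marginal product of capital equals n+g+δ: 0.26·k^(0.26−1) = 0.065. Solving, k_gold = (0.26/0.065)^(1/0.74) ≈ 6.5102.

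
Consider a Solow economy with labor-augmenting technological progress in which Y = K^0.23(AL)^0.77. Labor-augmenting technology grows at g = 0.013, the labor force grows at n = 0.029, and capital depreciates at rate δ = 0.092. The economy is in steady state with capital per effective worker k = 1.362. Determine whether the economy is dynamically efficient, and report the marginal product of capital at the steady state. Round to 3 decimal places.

dynamically efficient; MPK ≈ 0.181

Break-even investment rate: n + g + δ = 0.029 + 0.013 + 0.092 = 0.134.
MPK = 0.23·k^(0.23−1) = 0.23·1.362^(-0.77) ≈ 0.1813.
MPK > 0.134, so the economy is dynamically efficient (under-saving).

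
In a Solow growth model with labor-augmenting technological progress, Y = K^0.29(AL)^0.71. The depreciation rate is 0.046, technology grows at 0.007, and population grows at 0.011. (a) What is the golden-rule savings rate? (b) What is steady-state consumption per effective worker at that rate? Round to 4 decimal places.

The effective depreciation rate is n + g + δ = 0.011 + 0.007 + 0.046 = 0.064.
For Cobb-Douglas, s_gold equals capital's share: s_gold = 0.29.
Golden rule sets MPK = n+g+δ: 0.29·k^(0.29−1) = 0.064, so k_gold = (0.29/0.064)^(1/0.71) ≈ 8.3994.
y_gold = 8.3994^0.29 ≈ 1.8537; c_gold = (1−0.29)·y_gold ≈ 1.3161.

(a) s_gold = 0.2900; (b) c_gold ≈ 1.3161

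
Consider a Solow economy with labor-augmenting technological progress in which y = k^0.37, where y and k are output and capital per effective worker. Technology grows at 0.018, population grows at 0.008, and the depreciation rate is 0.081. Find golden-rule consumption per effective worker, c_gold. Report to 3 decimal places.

Capital per effective worker breaks even when investment replaces (n + g + δ)·k; here n + g + δ = 0.107.
At the golden rule the marginal product of capital equals n+g+δ: 0.37·k^(0.37−1) = 0.107. Solving, k_gold = (0.37/0.107)^(1/0.63) ≈ 7.1658.
y_gold = 7.1658^0.37 ≈ 2.0723.
c_gold = y_gold − (n+g+δ)·k_gold = 2.0723 − 0.107·7.1658 ≈ 1.3055.

c_gold ≈ 1.306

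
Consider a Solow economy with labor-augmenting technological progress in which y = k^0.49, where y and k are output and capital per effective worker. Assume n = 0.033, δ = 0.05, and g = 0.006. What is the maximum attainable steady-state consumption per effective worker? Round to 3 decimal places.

c_gold ≈ 2.626

Break-even investment rate: n + g + δ = 0.033 + 0.006 + 0.05 = 0.089.
At the golden rule the marginal product of capital equals n+g+δ: 0.49·k^(0.49−1) = 0.089. Solving, k_gold = (0.49/0.089)^(1/0.51) ≈ 28.3505.
y_gold = 28.3505^0.49 ≈ 5.1494.
c_gold = y_gold − (n+g+δ)·k_gold = 5.1494 − 0.089·28.3505 ≈ 2.6262.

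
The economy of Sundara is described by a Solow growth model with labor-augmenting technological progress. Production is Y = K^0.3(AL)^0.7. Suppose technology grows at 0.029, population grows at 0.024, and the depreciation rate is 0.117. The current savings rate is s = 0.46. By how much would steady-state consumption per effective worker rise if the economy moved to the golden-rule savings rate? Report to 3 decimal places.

Capital per effective worker breaks even when investment replaces (n + g + δ)·k; here n + g + δ = 0.17.
Current steady state (s = 0.46): k* = (0.46/0.17)^(1/0.7) ≈ 4.1456, y* = 4.1456^0.3 ≈ 1.5321, c* = (1−0.46)·1.5321 ≈ 0.8273.
Setting f'(k) = n+g+δ gives 0.3·k^(0.3−1) = 0.17, hence k_gold = (0.3/0.17)^(1/0.7) ≈ 2.2511.
y_gold = 2.2511^0.3 ≈ 1.2756, c_gold = y_gold − 0.17·k_gold ≈ 0.8929.
Gain: Δc = 0.8929 − 0.8273 ≈ 0.0656.

Δc ≈ 0.066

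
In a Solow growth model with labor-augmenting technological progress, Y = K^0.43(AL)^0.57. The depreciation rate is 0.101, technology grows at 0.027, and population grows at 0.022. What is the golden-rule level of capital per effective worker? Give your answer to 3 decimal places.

k_gold ≈ 6.345

The effective depreciation rate is n + g + δ = 0.022 + 0.027 + 0.101 = 0.15.
At the golden rule the marginal product of capital equals n+g+δ: 0.43·k^(0.43−1) = 0.15. Solving, k_gold = (0.43/0.15)^(1/0.57) ≈ 6.3448.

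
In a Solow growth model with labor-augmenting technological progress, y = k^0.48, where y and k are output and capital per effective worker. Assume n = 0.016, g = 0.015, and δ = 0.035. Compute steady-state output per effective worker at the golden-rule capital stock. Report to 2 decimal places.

y_gold ≈ 6.24

n + g + δ = 0.016 + 0.015 + 0.035 = 0.066.
Maximizing c = f(k) − (n+g+δ)·k gives f'(k) = n+g+δ, i.e. 0.48·k^(0.48−1) = 0.066, so k_gold = (0.48/0.066)^(1/0.52) ≈ 45.4057.
Output: y_gold = k_gold^0.48 = 45.4057^0.48 ≈ 6.2433.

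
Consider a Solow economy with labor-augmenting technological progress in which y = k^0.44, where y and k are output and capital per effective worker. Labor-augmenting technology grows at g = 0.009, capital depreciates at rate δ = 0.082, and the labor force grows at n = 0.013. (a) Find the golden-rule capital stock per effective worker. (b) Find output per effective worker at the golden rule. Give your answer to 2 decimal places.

The effective depreciation rate is n + g + δ = 0.013 + 0.009 + 0.082 = 0.104.
Maximizing c = f(k) − (n+g+δ)·k gives f'(k) = n+g+δ, i.e. 0.44·k^(0.44−1) = 0.104, so k_gold = (0.44/0.104)^(1/0.56) ≈ 13.1403.
y_gold = 13.1403^0.44 ≈ 3.1059.

(a) k_gold ≈ 13.14; (b) y_gold ≈ 3.11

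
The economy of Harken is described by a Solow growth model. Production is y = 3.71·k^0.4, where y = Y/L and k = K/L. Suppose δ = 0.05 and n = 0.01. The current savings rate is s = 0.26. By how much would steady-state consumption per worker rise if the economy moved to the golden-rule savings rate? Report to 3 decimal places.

Break-even investment rate: n + δ = 0.01 + 0.05 = 0.06.
Current steady state (s = 0.26): k* = (0.26·3.71/0.06)^(1/0.6) ≈ 102.4063, y* = 3.71·102.4063^0.4 ≈ 23.6322, c* = (1−0.26)·23.6322 ≈ 17.4878.
Golden rule sets MPK = n+δ: 0.4·3.71·k^(0.4−1) = 0.06, so k_gold = (0.4·3.71/0.06)^(1/0.6) ≈ 209.9606.
y_gold = 3.71·209.9606^0.4 ≈ 31.4941, c_gold = y_gold − 0.06·k_gold ≈ 18.8965.
Gain: Δc = 18.8965 − 17.4878 ≈ 1.4086.

Δc ≈ 1.409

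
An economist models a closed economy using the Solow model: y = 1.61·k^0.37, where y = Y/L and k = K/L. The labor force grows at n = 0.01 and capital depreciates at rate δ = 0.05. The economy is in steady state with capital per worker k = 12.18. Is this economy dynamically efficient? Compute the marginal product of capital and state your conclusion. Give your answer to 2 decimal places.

dynamically efficient; MPK ≈ 0.12

The effective depreciation rate is n + δ = 0.01 + 0.05 = 0.06.
MPK = 0.37·1.61·k^(0.37−1) = 0.37·1.61·12.18^(-0.63) ≈ 0.1233.
MPK > 0.06, so the economy is dynamically efficient (under-saving).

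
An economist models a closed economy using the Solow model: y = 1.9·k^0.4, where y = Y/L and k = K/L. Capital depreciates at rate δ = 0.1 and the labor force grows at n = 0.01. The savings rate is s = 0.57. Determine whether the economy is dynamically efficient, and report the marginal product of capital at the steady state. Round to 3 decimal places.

Break-even investment rate: n + δ = 0.01 + 0.1 = 0.11.
Steady-state k*: s·A·k^0.4 = 0.11·k gives k* = (0.57·1.9/0.11)^(1/0.6) ≈ 45.2265.
MPK = 0.4·1.9·45.2265^(-0.6) ≈ 0.0772.
MPK < n+δ = 0.11, so the economy is dynamically inefficient (over-saving).

dynamically inefficient; MPK ≈ 0.077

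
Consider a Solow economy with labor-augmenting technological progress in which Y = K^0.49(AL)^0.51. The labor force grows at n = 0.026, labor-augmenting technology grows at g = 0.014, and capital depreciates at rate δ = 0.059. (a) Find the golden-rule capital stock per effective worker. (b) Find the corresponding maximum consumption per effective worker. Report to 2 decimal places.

n + g + δ = 0.026 + 0.014 + 0.059 = 0.099.
Golden rule sets MPK = n+g+δ: 0.49·k^(0.49−1) = 0.099, so k_gold = (0.49/0.099)^(1/0.51) ≈ 23.0083.
y_gold = 23.0083^0.49 ≈ 4.6486; c_gold = y_gold − 0.099·k_gold ≈ 2.3708.

(a) k_gold ≈ 23.01; (b) c_gold ≈ 2.37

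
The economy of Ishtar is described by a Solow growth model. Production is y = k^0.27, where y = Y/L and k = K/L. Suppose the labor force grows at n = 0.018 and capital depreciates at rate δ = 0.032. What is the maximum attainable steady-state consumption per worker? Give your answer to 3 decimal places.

n + δ = 0.018 + 0.032 = 0.05.
Golden rule sets MPK = n+δ: 0.27·k^(0.27−1) = 0.05, so k_gold = (0.27/0.05)^(1/0.73) ≈ 10.0758.
y_gold = 10.0758^0.27 ≈ 1.8659.
c_gold = y_gold − (n+δ)·k_gold = 1.8659 − 0.05·10.0758 ≈ 1.3621.

c_gold ≈ 1.362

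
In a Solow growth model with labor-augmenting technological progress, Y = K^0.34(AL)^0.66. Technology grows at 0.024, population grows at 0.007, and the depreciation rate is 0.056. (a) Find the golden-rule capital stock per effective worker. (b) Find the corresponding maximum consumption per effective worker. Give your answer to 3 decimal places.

n + g + δ = 0.007 + 0.024 + 0.056 = 0.087.
Golden rule sets MPK = n+g+δ: 0.34·k^(0.34−1) = 0.087, so k_gold = (0.34/0.087)^(1/0.66) ≈ 7.8869.
y_gold = 7.8869^0.34 ≈ 2.0181; c_gold = y_gold − 0.087·k_gold ≈ 1.3320.

(a) k_gold ≈ 7.887; (b) c_gold ≈ 1.332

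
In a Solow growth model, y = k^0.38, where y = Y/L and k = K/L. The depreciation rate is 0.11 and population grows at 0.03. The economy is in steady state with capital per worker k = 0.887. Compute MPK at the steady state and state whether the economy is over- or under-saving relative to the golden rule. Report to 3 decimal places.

under-saving; MPK ≈ 0.409

Break-even investment rate: n + δ = 0.03 + 0.11 = 0.14.
MPK = 0.38·k^(0.38−1) = 0.38·0.887^(-0.62) ≈ 0.4093.
MPK > 0.14, so the economy is dynamically efficient (under-saving).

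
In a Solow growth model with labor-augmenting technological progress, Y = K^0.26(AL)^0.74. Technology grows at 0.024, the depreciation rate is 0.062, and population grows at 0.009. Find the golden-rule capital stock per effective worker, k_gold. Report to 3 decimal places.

k_gold ≈ 3.898

Break-even investment rate: n + g + δ = 0.009 + 0.024 + 0.062 = 0.095.
Setting f'(k) = n+g+δ gives 0.26·k^(0.26−1) = 0.095, hence k_gold = (0.26/0.095)^(1/0.74) ≈ 3.8983.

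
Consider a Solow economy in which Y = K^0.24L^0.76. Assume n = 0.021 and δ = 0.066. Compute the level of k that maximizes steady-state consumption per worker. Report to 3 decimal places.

Break-even investment rate: n + δ = 0.021 + 0.066 = 0.087.
Maximizing c = f(k) − (n+δ)·k gives f'(k) = n+δ, i.e. 0.24·k^(0.24−1) = 0.087, so k_gold = (0.24/0.087)^(1/0.76) ≈ 3.8007.

k_gold ≈ 3.801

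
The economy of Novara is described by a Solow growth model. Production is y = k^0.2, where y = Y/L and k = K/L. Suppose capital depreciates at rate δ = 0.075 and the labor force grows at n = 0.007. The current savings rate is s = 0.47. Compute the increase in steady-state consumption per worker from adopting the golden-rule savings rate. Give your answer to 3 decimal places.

Capital per worker breaks even when investment replaces (n + δ)·k; here n + δ = 0.082.
Current steady state (s = 0.47): k* = (0.47/0.082)^(1/0.8) ≈ 8.8686, y* = 8.8686^0.2 ≈ 1.5473, c* = (1−0.47)·1.5473 ≈ 0.8201.
Setting f'(k) = n+δ gives 0.2·k^(0.2−1) = 0.082, hence k_gold = (0.2/0.082)^(1/0.8) ≈ 3.0480.
y_gold = 3.0480^0.2 ≈ 1.2497, c_gold = y_gold − 0.082·k_gold ≈ 0.9998.
Gain: Δc = 0.9998 − 0.8201 ≈ 0.1797.

Δc ≈ 0.180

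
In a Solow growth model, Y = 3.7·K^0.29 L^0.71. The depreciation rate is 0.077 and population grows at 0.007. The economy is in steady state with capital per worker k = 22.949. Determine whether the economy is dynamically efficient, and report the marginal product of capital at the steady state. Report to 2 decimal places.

dynamically efficient; MPK ≈ 0.12

Break-even investment rate: n + δ = 0.007 + 0.077 = 0.084.
MPK = 0.29·3.7·k^(0.29−1) = 0.29·3.7·22.949^(-0.71) ≈ 0.1160.
MPK > 0.084, so the economy is dynamically efficient (under-saving).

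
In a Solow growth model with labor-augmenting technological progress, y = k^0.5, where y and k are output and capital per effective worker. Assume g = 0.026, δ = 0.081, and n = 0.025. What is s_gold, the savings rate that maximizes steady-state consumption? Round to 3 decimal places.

Capital per effective worker breaks even when investment replaces (n + g + δ)·k; here n + g + δ = 0.132.
At the golden rule MPK = n+g+δ, and in any Cobb-Douglas steady state s = (n+g+δ)·k/y = MPK·k/y = capital's share 0.5.

s_gold = 0.500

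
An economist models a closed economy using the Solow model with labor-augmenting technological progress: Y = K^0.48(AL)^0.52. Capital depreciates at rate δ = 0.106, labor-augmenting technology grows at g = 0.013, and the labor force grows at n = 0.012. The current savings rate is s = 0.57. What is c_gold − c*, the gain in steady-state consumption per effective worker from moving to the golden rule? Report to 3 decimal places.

Break-even investment rate: n + g + δ = 0.012 + 0.013 + 0.106 = 0.131.
Current steady state (s = 0.57): k* = (0.57/0.131)^(1/0.52) ≈ 16.9077, y* = 16.9077^0.48 ≈ 3.8858, c* = (1−0.57)·3.8858 ≈ 1.6709.
Setting f'(k) = n+g+δ gives 0.48·k^(0.48−1) = 0.131, hence k_gold = (0.48/0.131)^(1/0.52) ≈ 12.1495.
y_gold = 12.1495^0.48 ≈ 3.3158, c_gold = y_gold − 0.131·k_gold ≈ 1.7242.
Gain: Δc = 1.7242 − 1.6709 ≈ 0.0533.

Δc ≈ 0.053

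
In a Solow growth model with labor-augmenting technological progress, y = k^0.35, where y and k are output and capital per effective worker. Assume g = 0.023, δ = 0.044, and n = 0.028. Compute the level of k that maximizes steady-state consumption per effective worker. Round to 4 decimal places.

n + g + δ = 0.028 + 0.023 + 0.044 = 0.095.
Setting f'(k) = n+g+δ gives 0.35·k^(0.35−1) = 0.095, hence k_gold = (0.35/0.095)^(1/0.65) ≈ 7.4353.

k_gold ≈ 7.4353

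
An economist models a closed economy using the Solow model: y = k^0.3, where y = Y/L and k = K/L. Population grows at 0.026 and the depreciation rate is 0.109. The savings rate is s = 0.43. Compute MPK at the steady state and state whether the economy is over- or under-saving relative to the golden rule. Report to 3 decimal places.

The effective depreciation rate is n + δ = 0.026 + 0.109 = 0.135.
Steady-state k*: s·k^0.3 = 0.135·k gives k* = (0.43/0.135)^(1/0.7) ≈ 5.2332.
MPK = 0.3·5.2332^(-0.7) ≈ 0.0942.
MPK < n+δ = 0.135, so the economy is dynamically inefficient (over-saving).

over-saving; MPK ≈ 0.094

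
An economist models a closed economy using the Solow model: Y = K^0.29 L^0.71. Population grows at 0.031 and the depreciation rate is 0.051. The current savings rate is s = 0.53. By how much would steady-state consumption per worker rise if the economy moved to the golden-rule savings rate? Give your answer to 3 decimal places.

Break-even investment rate: n + δ = 0.031 + 0.051 = 0.082.
Current steady state (s = 0.53): k* = (0.53/0.082)^(1/0.71) ≈ 13.8515, y* = 13.8515^0.29 ≈ 2.1431, c* = (1−0.53)·2.1431 ≈ 1.0072.
At the golden rule the marginal product of capital equals n+δ: 0.29·k^(0.29−1) = 0.082. Solving, k_gold = (0.29/0.082)^(1/0.71) ≈ 5.9245.
y_gold = 5.9245^0.29 ≈ 1.6752, c_gold = y_gold − 0.082·k_gold ≈ 1.1894.
Gain: Δc = 1.1894 − 1.0072 ≈ 0.1822.

Δc ≈ 0.182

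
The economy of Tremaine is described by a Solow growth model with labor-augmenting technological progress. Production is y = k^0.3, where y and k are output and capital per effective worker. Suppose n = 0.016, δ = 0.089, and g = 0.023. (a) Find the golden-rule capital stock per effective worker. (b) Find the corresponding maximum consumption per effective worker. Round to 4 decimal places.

Capital per effective worker breaks even when investment replaces (n + g + δ)·k; here n + g + δ = 0.128.
Setting f'(k) = n+g+δ gives 0.3·k^(0.3−1) = 0.128, hence k_gold = (0.3/0.128)^(1/0.7) ≈ 3.3763.
y_gold = 3.3763^0.3 ≈ 1.4406; c_gold = y_gold − 0.128·k_gold ≈ 1.0084.

(a) k_gold ≈ 3.3763; (b) c_gold ≈ 1.0084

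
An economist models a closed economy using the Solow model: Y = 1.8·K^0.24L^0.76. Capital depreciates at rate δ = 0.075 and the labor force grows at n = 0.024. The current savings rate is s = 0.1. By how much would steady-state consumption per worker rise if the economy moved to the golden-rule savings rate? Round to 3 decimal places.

n + δ = 0.024 + 0.075 = 0.099.
Current steady state (s = 0.1): k* = (0.1·1.8/0.099)^(1/0.76) ≈ 2.1960, y* = 1.8·2.1960^0.24 ≈ 2.1740, c* = (1−0.1)·2.1740 ≈ 1.9566.
At the golden rule the marginal product of capital equals n+δ: 0.24·1.8·k^(0.24−1) = 0.099. Solving, k_gold = (0.24·1.8/0.099)^(1/0.76) ≈ 6.9487.
y_gold = 1.8·6.9487^0.24 ≈ 2.8664, c_gold = y_gold − 0.099·k_gold ≈ 2.1784.
Gain: Δc = 2.1784 − 1.9566 ≈ 0.2218.

Δc ≈ 0.222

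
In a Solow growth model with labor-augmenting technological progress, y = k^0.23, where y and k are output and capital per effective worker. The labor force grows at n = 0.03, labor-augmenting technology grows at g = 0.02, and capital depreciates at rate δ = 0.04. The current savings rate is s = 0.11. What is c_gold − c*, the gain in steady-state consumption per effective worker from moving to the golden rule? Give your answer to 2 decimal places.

Break-even investment rate: n + g + δ = 0.03 + 0.02 + 0.04 = 0.09.
Current steady state (s = 0.11): k* = (0.11/0.09)^(1/0.77) ≈ 1.2977, y* = 1.2977^0.23 ≈ 1.0618, c* = (1−0.11)·1.0618 ≈ 0.9450.
Setting f'(k) = n+g+δ gives 0.23·k^(0.23−1) = 0.09, hence k_gold = (0.23/0.09)^(1/0.77) ≈ 3.3822.
y_gold = 3.3822^0.23 ≈ 1.3235, c_gold = y_gold − 0.09·k_gold ≈ 1.0191.
Gain: Δc = 1.0191 − 0.9450 ≈ 0.0741.

Δc ≈ 0.07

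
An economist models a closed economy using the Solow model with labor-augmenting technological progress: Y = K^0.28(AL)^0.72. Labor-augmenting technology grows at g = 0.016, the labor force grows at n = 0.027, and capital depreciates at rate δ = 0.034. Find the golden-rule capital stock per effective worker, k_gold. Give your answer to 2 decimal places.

n + g + δ = 0.027 + 0.016 + 0.034 = 0.077.
Setting f'(k) = n+g+δ gives 0.28·k^(0.28−1) = 0.077, hence k_gold = (0.28/0.077)^(1/0.72) ≈ 6.0076.

k_gold ≈ 6.01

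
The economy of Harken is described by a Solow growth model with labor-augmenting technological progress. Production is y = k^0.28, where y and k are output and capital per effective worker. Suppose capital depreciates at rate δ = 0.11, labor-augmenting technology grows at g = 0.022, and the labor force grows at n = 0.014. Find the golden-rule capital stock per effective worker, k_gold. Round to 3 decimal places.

Capital per effective worker breaks even when investment replaces (n + g + δ)·k; here n + g + δ = 0.146.
Setting f'(k) = n+g+δ gives 0.28·k^(0.28−1) = 0.146, hence k_gold = (0.28/0.146)^(1/0.72) ≈ 2.4705.

k_gold ≈ 2.471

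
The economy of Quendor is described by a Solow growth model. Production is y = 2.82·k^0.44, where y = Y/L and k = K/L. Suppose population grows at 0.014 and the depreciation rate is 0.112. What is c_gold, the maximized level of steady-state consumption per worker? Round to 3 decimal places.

c_gold ≈ 9.526

The effective depreciation rate is n + δ = 0.014 + 0.112 = 0.126.
At the golden rule the marginal product of capital equals n+δ: 0.44·2.82·k^(0.44−1) = 0.126. Solving, k_gold = (0.44·2.82/0.126)^(1/0.56) ≈ 59.4026.
y_gold = 2.82·59.4026^0.44 ≈ 17.0108.
c_gold = y_gold − (n+δ)·k_gold = 17.0108 − 0.126·59.4026 ≈ 9.5260.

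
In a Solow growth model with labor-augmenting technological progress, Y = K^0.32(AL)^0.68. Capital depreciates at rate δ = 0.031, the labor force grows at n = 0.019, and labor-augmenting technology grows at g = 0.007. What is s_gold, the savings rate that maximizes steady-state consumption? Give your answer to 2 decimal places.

s_gold = 0.32

Break-even investment rate: n + g + δ = 0.019 + 0.007 + 0.031 = 0.057.
At the golden rule MPK = n+g+δ, and in any Cobb-Douglas steady state s = (n+g+δ)·k/y = MPK·k/y = capital's share 0.32.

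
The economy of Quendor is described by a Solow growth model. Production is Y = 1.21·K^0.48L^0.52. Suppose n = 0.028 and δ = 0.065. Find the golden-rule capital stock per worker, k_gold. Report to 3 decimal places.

Break-even investment rate: n + δ = 0.028 + 0.065 = 0.093.
Maximizing c = f(k) − (n+δ)·k gives f'(k) = n+δ, i.e. 0.48·1.21·k^(0.48−1) = 0.093, so k_gold = (0.48·1.21/0.093)^(1/0.52) ≈ 33.8760.

k_gold ≈ 33.876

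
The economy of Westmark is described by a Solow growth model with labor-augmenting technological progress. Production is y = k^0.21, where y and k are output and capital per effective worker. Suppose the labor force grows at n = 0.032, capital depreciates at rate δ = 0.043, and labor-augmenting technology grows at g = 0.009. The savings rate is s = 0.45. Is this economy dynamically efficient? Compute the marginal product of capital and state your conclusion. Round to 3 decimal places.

dynamically inefficient; MPK ≈ 0.039

Break-even investment rate: n + g + δ = 0.032 + 0.009 + 0.043 = 0.084.
Steady-state k*: s·k^0.21 = 0.084·k gives k* = (0.45/0.084)^(1/0.79) ≈ 8.3695.
MPK = 0.21·8.3695^(-0.79) ≈ 0.0392.
MPK < n+g+δ = 0.084, so the economy is dynamically inefficient (over-saving).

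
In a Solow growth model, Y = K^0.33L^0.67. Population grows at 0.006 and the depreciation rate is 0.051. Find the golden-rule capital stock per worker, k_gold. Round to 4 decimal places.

Break-even investment rate: n + δ = 0.006 + 0.051 = 0.057.
Setting f'(k) = n+δ gives 0.33·k^(0.33−1) = 0.057, hence k_gold = (0.33/0.057)^(1/0.67) ≈ 13.7489.

k_gold ≈ 13.7489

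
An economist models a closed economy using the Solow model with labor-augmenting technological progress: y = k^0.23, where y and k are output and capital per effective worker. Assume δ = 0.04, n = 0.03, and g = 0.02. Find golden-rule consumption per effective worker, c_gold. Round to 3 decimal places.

c_gold ≈ 1.019

The effective depreciation rate is n + g + δ = 0.03 + 0.02 + 0.04 = 0.09.
Setting f'(k) = n+g+δ gives 0.23·k^(0.23−1) = 0.09, hence k_gold = (0.23/0.09)^(1/0.77) ≈ 3.3822.
y_gold = 3.3822^0.23 ≈ 1.3235.
c_gold = y_gold − (n+g+δ)·k_gold = 1.3235 − 0.09·3.3822 ≈ 1.0191.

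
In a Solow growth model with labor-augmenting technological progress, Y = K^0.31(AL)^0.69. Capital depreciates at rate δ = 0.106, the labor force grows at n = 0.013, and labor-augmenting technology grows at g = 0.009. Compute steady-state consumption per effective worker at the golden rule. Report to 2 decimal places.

c_gold ≈ 1.03

The effective depreciation rate is n + g + δ = 0.013 + 0.009 + 0.106 = 0.128.
Maximizing c = f(k) − (n+g+δ)·k gives f'(k) = n+g+δ, i.e. 0.31·k^(0.31−1) = 0.128, so k_gold = (0.31/0.128)^(1/0.69) ≈ 3.6036.
y_gold = 3.6036^0.31 ≈ 1.4880.
c_gold = y_gold − (n+g+δ)·k_gold = 1.4880 − 0.128·3.6036 ≈ 1.0267.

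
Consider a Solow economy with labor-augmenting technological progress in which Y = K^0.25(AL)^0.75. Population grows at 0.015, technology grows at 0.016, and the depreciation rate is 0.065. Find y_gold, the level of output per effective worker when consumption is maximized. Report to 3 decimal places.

y_gold ≈ 1.376

n + g + δ = 0.015 + 0.016 + 0.065 = 0.096.
Maximizing c = f(k) − (n+g+δ)·k gives f'(k) = n+g+δ, i.e. 0.25·k^(0.25−1) = 0.096, so k_gold = (0.25/0.096)^(1/0.75) ≈ 3.5828.
Output: y_gold = k_gold^0.25 = 3.5828^0.25 ≈ 1.3758.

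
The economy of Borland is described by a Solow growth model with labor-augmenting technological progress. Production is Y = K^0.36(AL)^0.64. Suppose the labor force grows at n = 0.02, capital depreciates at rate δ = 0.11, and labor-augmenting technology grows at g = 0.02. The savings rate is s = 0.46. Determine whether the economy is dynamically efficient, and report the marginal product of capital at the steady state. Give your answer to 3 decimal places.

Break-even investment rate: n + g + δ = 0.02 + 0.02 + 0.11 = 0.15.
Steady-state k*: s·k^0.36 = 0.15·k gives k* = (0.46/0.15)^(1/0.64) ≈ 5.7599.
MPK = 0.36·5.7599^(-0.64) ≈ 0.1174.
MPK < n+g+δ = 0.15, so the economy is dynamically inefficient (over-saving).

dynamically inefficient; MPK ≈ 0.117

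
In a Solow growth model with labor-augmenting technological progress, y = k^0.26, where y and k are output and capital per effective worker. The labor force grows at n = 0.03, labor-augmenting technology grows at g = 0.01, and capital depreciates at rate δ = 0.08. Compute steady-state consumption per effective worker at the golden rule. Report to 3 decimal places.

c_gold ≈ 0.971

The effective depreciation rate is n + g + δ = 0.03 + 0.01 + 0.08 = 0.12.
At the golden rule the marginal product of capital equals n+g+δ: 0.26·k^(0.26−1) = 0.12. Solving, k_gold = (0.26/0.12)^(1/0.74) ≈ 2.8430.
y_gold = 2.8430^0.26 ≈ 1.3121.
c_gold = y_gold − (n+g+δ)·k_gold = 1.3121 − 0.12·2.8430 ≈ 0.9710.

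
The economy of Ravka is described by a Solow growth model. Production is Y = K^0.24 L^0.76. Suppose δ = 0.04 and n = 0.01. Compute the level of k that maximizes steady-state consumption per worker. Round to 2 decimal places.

Capital per worker breaks even when investment replaces (n + δ)·k; here n + δ = 0.05.
Golden rule sets MPK = n+δ: 0.24·k^(0.24−1) = 0.05, so k_gold = (0.24/0.05)^(1/0.76) ≈ 7.8772.

k_gold ≈ 7.88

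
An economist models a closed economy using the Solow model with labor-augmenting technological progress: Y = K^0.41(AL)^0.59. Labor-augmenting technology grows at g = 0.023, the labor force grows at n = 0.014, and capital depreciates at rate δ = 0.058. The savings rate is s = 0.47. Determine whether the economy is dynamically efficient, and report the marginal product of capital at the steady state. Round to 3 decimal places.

The effective depreciation rate is n + g + δ = 0.014 + 0.023 + 0.058 = 0.095.
Steady-state k*: s·k^0.41 = 0.095·k gives k* = (0.47/0.095)^(1/0.59) ≈ 15.0281.
MPK = 0.41·15.0281^(-0.59) ≈ 0.0829.
MPK < n+g+δ = 0.095, so the economy is dynamically inefficient (over-saving).

dynamically inefficient; MPK ≈ 0.083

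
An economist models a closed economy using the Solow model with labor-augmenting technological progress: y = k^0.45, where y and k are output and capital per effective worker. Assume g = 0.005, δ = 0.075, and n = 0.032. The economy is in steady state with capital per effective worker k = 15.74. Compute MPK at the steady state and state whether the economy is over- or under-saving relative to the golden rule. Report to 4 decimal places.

over-saving; MPK ≈ 0.0988

Break-even investment rate: n + g + δ = 0.032 + 0.005 + 0.075 = 0.112.
MPK = 0.45·k^(0.45−1) = 0.45·15.74^(-0.55) ≈ 0.0988.
MPK < 0.112, so the economy is dynamically inefficient (over-saving).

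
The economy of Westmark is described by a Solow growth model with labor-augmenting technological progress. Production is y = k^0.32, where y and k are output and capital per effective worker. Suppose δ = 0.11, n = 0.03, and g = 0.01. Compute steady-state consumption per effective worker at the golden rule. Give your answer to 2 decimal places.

Capital per effective worker breaks even when investment replaces (n + g + δ)·k; here n + g + δ = 0.15.
Setting f'(k) = n+g+δ gives 0.32·k^(0.32−1) = 0.15, hence k_gold = (0.32/0.15)^(1/0.68) ≈ 3.0473.
y_gold = 3.0473^0.32 ≈ 1.4284.
c_gold = y_gold − (n+g+δ)·k_gold = 1.4284 − 0.15·3.0473 ≈ 0.9713.

c_gold ≈ 0.97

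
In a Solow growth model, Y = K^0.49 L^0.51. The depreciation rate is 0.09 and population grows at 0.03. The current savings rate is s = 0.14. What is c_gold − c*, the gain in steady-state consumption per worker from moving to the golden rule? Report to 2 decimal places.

Δc ≈ 0.97

n + δ = 0.03 + 0.09 = 0.12.
Current steady state (s = 0.14): k* = (0.14/0.12)^(1/0.51) ≈ 1.3529, y* = 1.3529^0.49 ≈ 1.1596, c* = (1−0.14)·1.1596 ≈ 0.9973.
At the golden rule the marginal product of capital equals n+δ: 0.49·k^(0.49−1) = 0.12. Solving, k_gold = (0.49/0.12)^(1/0.51) ≈ 15.7786.
y_gold = 15.7786^0.49 ≈ 3.8641, c_gold = y_gold − 0.12·k_gold ≈ 1.9707.
Gain: Δc = 1.9707 − 0.9973 ≈ 0.9734.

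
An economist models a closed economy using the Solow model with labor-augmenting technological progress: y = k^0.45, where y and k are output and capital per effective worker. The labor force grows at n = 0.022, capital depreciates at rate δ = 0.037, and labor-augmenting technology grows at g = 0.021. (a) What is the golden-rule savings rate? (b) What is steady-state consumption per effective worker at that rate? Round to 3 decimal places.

(a) s_gold = 0.450; (b) c_gold ≈ 2.260

The effective depreciation rate is n + g + δ = 0.022 + 0.021 + 0.037 = 0.08.
For Cobb-Douglas, s_gold equals capital's share: s_gold = 0.45.
Maximizing c = f(k) − (n+g+δ)·k gives f'(k) = n+g+δ, i.e. 0.45·k^(0.45−1) = 0.08, so k_gold = (0.45/0.08)^(1/0.55) ≈ 23.1132.
y_gold = 23.1132^0.45 ≈ 4.1090; c_gold = (1−0.45)·y_gold ≈ 2.2600.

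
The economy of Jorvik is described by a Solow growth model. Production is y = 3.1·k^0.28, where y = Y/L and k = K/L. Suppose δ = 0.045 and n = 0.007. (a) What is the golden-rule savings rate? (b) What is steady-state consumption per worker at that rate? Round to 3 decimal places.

Capital per worker breaks even when investment replaces (n + δ)·k; here n + δ = 0.052.
For Cobb-Douglas, s_gold equals capital's share: s_gold = 0.28.
At the golden rule the marginal product of capital equals n+δ: 0.28·3.1·k^(0.28−1) = 0.052. Solving, k_gold = (0.28·3.1/0.052)^(1/0.72) ≈ 49.8815.
y_gold = 3.1·49.8815^0.28 ≈ 9.2637; c_gold = (1−0.28)·y_gold ≈ 6.6699.

(a) s_gold = 0.280; (b) c_gold ≈ 6.670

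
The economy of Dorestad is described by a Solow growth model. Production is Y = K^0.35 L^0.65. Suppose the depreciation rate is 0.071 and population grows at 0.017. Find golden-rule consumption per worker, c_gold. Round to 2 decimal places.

n + δ = 0.017 + 0.071 = 0.088.
At the golden rule the marginal product of capital equals n+δ: 0.35·k^(0.35−1) = 0.088. Solving, k_gold = (0.35/0.088)^(1/0.65) ≈ 8.3645.
y_gold = 8.3645^0.35 ≈ 2.1031.
c_gold = y_gold − (n+δ)·k_gold = 2.1031 − 0.088·8.3645 ≈ 1.3670.

c_gold ≈ 1.37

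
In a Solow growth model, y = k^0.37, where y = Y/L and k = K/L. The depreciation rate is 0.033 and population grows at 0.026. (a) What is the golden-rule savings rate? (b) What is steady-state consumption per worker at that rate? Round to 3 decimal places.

(a) s_gold = 0.370; (b) c_gold ≈ 1.852

Capital per worker breaks even when investment replaces (n + δ)·k; here n + δ = 0.059.
For Cobb-Douglas, s_gold equals capital's share: s_gold = 0.37.
Maximizing c = f(k) − (n+δ)·k gives f'(k) = n+δ, i.e. 0.37·k^(0.37−1) = 0.059, so k_gold = (0.37/0.059)^(1/0.63) ≈ 18.4346.
y_gold = 18.4346^0.37 ≈ 2.9396; c_gold = (1−0.37)·y_gold ≈ 1.8519.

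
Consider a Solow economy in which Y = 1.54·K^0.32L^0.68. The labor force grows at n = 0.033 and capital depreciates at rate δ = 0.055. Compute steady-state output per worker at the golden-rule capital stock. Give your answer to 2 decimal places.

y_gold ≈ 3.46

Break-even investment rate: n + δ = 0.033 + 0.055 = 0.088.
Setting f'(k) = n+δ gives 0.32·1.54·k^(0.32−1) = 0.088, hence k_gold = (0.32·1.54/0.088)^(1/0.68) ≈ 12.5973.
Output: y_gold = 1.54·k_gold^0.32 = 1.54·12.5973^0.32 ≈ 3.4642.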